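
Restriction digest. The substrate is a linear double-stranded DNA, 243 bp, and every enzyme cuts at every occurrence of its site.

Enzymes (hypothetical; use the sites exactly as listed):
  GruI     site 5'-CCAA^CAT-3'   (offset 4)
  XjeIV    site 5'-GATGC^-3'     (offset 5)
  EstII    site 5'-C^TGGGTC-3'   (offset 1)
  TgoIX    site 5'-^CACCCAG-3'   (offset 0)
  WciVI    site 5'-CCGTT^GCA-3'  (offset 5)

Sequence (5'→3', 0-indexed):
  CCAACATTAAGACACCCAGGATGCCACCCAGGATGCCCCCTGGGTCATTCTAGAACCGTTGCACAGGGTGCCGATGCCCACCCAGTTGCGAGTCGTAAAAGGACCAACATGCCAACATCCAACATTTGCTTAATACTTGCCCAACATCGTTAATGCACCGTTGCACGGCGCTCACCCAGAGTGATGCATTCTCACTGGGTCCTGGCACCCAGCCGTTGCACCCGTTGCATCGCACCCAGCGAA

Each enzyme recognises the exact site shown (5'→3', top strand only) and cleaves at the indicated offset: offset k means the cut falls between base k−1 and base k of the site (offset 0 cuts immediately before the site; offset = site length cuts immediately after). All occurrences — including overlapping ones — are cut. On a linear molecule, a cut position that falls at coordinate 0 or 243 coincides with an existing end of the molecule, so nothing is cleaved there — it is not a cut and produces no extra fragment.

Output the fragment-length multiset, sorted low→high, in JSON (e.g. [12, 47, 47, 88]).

[1,4,4,6,7,8,8,8,9,10,10,11,12,12,12,15,17,18,20,22,29]

Site scan:
  GruI CCAACAT/4: at [0, 103, 111, 118, 140] ⇒ [4, 107, 115, 122, 144]
  XjeIV GATGC/5: at [19, 31, 72, 182] ⇒ [24, 36, 77, 187]
  EstII CTGGGTC/1: at [39, 194] ⇒ [40, 195]
  TgoIX CACCCAG/0: at [12, 24, 78, 172, 205, 232] ⇒ [12, 24, 78, 172, 205, 232]
  WciVI CCGTTGCA/5: at [55, 157, 212, 221] ⇒ [60, 162, 217, 226]

Pooled cuts: [4, 12, 24, 36, 40, 60, 77, 78, 107, 115, 122, 144, 162, 172, 187, 195, 205, 217, 226, 232]

Fragments:
  [0,4): 4 bp
  [4,12): 8 bp
  [12,24): 12 bp
  [24,36): 12 bp
  [36,40): 4 bp
  [40,60): 20 bp
  [60,77): 17 bp
  [77,78): 1 bp
  [78,107): 29 bp
  [107,115): 8 bp
  [115,122): 7 bp
  [122,144): 22 bp
  [144,162): 18 bp
  [162,172): 10 bp
  [172,187): 15 bp
  [187,195): 8 bp
  [195,205): 10 bp
  [205,217): 12 bp
  [217,226): 9 bp
  [226,232): 6 bp
  [232,243): 11 bp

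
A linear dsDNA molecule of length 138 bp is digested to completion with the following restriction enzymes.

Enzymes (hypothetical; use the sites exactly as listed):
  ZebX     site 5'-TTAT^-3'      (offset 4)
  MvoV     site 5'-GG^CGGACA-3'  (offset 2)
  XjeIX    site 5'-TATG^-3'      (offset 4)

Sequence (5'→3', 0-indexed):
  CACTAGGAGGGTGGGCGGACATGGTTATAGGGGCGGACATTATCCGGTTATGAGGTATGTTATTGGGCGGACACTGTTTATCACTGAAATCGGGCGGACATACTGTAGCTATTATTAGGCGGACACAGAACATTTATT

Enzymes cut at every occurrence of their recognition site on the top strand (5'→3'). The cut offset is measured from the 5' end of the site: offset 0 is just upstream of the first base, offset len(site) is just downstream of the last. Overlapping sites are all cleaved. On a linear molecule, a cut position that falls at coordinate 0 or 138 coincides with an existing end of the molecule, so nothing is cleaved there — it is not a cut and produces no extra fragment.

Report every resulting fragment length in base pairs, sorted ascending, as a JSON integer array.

[1,1,4,4,4,5,7,8,10,13,13,14,15,18,21]

Site scan:
  ZebX TTAT/4: at [24, 39, 47, 59, 77, 111, 133] ⇒ [28, 43, 51, 63, 81, 115, 137]
  MvoV GGCGGACA/2: at [13, 31, 65, 92, 117] ⇒ [15, 33, 67, 94, 119]
  XjeIX TATG/4: at [48, 55] ⇒ [52, 59]

Pooled cuts: [15, 28, 33, 43, 51, 52, 59, 63, 67, 81, 94, 115, 119, 137]

Fragment lengths:
  [0,15): 15 bp
  [15,28): 13 bp
  [28,33): 5 bp
  [33,43): 10 bp
  [43,51): 8 bp
  [51,52): 1 bp
  [52,59): 7 bp
  [59,63): 4 bp
  [63,67): 4 bp
  [67,81): 14 bp
  [81,94): 13 bp
  [94,115): 21 bp
  [115,119): 4 bp
  [119,137): 18 bp
  [137,138): 1 bp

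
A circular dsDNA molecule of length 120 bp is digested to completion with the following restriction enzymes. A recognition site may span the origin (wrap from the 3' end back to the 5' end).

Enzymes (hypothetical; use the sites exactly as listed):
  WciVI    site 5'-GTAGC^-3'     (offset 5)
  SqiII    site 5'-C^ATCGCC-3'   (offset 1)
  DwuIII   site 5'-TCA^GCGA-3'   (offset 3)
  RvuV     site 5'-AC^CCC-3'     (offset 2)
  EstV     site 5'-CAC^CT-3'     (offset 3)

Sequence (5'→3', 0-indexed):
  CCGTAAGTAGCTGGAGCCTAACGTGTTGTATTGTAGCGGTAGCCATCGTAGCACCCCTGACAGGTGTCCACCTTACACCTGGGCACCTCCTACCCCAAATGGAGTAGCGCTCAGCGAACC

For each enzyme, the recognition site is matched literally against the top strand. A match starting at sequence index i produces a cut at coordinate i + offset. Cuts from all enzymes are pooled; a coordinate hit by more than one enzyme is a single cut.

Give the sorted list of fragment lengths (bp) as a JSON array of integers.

Per-enzyme occurrences:
  WciVI (GTAGC, off=5): starts [6, 32, 38, 47, 103] → cuts [11, 37, 43, 52, 108]
  SqiII (CATCGCC, off=1): no sites
  DwuIII (TCAGCGA, off=3): starts [110] → cuts [113]
  RvuV (ACCCC, off=2): starts [52, 91, 117] → cuts [54, 93, 119]
  EstV (CACCT, off=3): starts [68, 75, 83] → cuts [71, 78, 86]

Pooled cuts: [11, 37, 43, 52, 54, 71, 78, 86, 93, 108, 113, 119]

Fragment lengths:
  11→37: 26 bp
  37→43: 6 bp
  43→52: 9 bp
  52→54: 2 bp
  54→71: 17 bp
  71→78: 7 bp
  78→86: 8 bp
  86→93: 7 bp
  93→108: 15 bp
  108→113: 5 bp
  113→119: 6 bp
  119→11 (wrap): 120-119+11 = 12 bp

[2,5,6,6,7,7,8,9,12,15,17,26]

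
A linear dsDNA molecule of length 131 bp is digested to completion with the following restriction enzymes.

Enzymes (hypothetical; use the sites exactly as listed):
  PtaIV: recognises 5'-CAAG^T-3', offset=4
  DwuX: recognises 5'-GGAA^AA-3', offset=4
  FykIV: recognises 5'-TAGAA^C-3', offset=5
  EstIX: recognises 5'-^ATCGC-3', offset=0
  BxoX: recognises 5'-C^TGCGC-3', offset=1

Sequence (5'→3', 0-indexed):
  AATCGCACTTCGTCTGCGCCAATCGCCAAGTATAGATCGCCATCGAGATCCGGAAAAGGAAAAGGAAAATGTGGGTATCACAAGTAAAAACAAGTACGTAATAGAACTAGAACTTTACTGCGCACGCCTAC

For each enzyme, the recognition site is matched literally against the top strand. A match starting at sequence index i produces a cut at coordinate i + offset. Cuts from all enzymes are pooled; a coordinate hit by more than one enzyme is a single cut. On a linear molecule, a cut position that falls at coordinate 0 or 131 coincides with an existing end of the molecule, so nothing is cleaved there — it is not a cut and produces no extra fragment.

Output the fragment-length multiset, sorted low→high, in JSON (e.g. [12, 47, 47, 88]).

Site scan:
  PtaIV CAAGT/4: at [26, 80, 90] ⇒ [30, 84, 94]
  DwuX GGAAAA/4: at [51, 57, 63] ⇒ [55, 61, 67]
  FykIV TAGAAC/5: at [101, 107] ⇒ [106, 112]
  EstIX ATCGC/0: at [1, 21, 35] ⇒ [1, 21, 35]
  BxoX CTGCGC/1: at [13, 117] ⇒ [14, 118]

Pooled cuts: [1, 14, 21, 30, 35, 55, 61, 67, 84, 94, 106, 112, 118]

Fragment lengths:
  [0,1): 1 bp
  [1,14): 13 bp
  [14,21): 7 bp
  [21,30): 9 bp
  [30,35): 5 bp
  [35,55): 20 bp
  [55,61): 6 bp
  [61,67): 6 bp
  [67,84): 17 bp
  [84,94): 10 bp
  [94,106): 12 bp
  [106,112): 6 bp
  [112,118): 6 bp
  [118,131): 13 bp

[1,5,6,6,6,6,7,9,10,12,13,13,17,20]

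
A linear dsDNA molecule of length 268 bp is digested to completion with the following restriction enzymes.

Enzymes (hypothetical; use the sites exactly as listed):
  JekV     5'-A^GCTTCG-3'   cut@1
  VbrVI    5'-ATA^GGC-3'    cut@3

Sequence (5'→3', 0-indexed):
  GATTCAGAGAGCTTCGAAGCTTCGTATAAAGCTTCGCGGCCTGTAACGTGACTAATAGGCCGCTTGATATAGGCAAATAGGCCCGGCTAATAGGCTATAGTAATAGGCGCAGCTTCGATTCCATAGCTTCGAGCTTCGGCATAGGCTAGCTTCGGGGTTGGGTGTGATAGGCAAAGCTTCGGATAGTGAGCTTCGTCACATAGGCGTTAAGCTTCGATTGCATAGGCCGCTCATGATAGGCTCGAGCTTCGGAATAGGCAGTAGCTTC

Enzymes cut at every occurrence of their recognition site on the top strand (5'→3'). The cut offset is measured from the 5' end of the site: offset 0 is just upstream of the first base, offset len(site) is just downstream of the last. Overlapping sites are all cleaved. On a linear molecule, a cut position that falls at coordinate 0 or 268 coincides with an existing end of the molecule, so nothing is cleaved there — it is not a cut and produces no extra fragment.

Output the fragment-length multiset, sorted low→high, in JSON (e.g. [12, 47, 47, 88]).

Per-enzyme occurrences:
  JekV AGCTTCG/1: at [9, 17, 29, 110, 124, 131, 147, 174, 188, 209, 244] ⇒ [10, 18, 30, 111, 125, 132, 148, 175, 189, 210, 245]
  VbrVI ATAGGC/3: at [54, 68, 76, 89, 102, 140, 166, 199, 221, 235, 253] ⇒ [57, 71, 79, 92, 105, 143, 169, 202, 224, 238, 256]

All cut coordinates (distinct, sorted): [10, 18, 30, 57, 71, 79, 92, 105, 111, 125, 132, 143, 148, 169, 175, 189, 202, 210, 224, 238, 245, 256]

Fragments:
  [0,10): 10 bp
  [10,18): 8 bp
  [18,30): 12 bp
  [30,57): 27 bp
  [57,71): 14 bp
  [71,79): 8 bp
  [79,92): 13 bp
  [92,105): 13 bp
  [105,111): 6 bp
  [111,125): 14 bp
  [125,132): 7 bp
  [132,143): 11 bp
  [143,148): 5 bp
  [148,169): 21 bp
  [169,175): 6 bp
  [175,189): 14 bp
  [189,202): 13 bp
  [202,210): 8 bp
  [210,224): 14 bp
  [224,238): 14 bp
  [238,245): 7 bp
  [245,256): 11 bp
  [256,268): 12 bp

[5,6,6,7,7,8,8,8,10,11,11,12,12,13,13,13,14,14,14,14,14,21,27]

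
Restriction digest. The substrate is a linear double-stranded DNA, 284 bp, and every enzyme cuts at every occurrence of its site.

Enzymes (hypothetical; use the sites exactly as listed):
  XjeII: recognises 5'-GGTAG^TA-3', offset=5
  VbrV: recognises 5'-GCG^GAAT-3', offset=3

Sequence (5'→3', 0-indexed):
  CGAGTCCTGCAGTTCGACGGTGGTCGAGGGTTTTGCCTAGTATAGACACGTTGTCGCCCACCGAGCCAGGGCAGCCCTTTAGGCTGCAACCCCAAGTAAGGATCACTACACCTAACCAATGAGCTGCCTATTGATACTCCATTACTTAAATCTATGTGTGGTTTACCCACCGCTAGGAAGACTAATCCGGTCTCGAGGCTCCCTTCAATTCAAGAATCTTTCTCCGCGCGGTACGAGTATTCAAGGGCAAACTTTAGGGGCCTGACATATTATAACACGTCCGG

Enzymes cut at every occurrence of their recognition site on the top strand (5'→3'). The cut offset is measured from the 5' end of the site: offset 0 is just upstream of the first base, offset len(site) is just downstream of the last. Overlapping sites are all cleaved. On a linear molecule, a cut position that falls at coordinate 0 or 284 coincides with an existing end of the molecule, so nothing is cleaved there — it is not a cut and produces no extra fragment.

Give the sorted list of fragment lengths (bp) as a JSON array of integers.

[284]

Scan for sites:
  XjeII (GGTAGTA, off=5): no sites
  VbrV (GCGGAAT, off=3): no sites

All cut coordinates (distinct, sorted): ∅

Fragments:
  no cuts → one linear fragment of 284 bp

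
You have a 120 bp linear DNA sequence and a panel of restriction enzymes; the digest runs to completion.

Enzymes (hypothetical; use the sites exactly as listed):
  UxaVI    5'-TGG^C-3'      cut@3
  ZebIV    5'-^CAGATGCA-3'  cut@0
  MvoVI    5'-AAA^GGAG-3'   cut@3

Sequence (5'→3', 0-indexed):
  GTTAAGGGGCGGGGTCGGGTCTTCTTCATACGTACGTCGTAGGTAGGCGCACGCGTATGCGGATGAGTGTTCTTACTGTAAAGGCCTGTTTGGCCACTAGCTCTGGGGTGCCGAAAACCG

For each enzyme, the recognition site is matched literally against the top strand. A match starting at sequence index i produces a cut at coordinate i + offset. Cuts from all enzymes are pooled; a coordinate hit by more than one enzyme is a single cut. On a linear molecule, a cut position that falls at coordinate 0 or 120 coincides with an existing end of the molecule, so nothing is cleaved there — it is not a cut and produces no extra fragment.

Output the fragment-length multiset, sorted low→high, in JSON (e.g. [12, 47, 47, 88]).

[27,93]

Per-enzyme occurrences:
  UxaVI (TGGC, off=3): starts [90] → cuts [93]
  ZebIV (CAGATGCA, off=0): no sites
  MvoVI (AAAGGAG, off=3): no sites

Pooled cuts: [93]

Fragment lengths:
  [0,93): 93 bp
  [93,120): 27 bp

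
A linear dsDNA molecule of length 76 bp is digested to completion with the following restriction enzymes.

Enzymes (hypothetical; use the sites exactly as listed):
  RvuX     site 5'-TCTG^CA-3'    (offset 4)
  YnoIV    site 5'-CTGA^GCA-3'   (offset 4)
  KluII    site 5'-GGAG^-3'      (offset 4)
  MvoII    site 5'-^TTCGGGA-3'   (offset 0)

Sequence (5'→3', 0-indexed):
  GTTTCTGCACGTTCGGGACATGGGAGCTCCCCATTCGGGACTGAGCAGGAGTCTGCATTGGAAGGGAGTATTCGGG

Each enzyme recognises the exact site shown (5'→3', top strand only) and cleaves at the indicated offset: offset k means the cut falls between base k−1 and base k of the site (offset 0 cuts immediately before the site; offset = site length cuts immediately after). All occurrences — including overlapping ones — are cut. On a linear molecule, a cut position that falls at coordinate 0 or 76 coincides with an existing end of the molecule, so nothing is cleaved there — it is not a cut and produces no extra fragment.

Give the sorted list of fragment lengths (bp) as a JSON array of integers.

[4,4,7,7,7,8,11,13,15]

Site scan:
  RvuX TCTGCA/4: at [3, 51] ⇒ [7, 55]
  YnoIV CTGAGCA/4: at [40] ⇒ [44]
  KluII GGAG/4: at [22, 47, 64] ⇒ [26, 51, 68]
  MvoII TTCGGGA/0: at [11, 33] ⇒ [11, 33]

Pooled cuts: [7, 11, 26, 33, 44, 51, 55, 68]

Fragments:
  [0,7): 7 bp
  [7,11): 4 bp
  [11,26): 15 bp
  [26,33): 7 bp
  [33,44): 11 bp
  [44,51): 7 bp
  [51,55): 4 bp
  [55,68): 13 bp
  [68,76): 8 bp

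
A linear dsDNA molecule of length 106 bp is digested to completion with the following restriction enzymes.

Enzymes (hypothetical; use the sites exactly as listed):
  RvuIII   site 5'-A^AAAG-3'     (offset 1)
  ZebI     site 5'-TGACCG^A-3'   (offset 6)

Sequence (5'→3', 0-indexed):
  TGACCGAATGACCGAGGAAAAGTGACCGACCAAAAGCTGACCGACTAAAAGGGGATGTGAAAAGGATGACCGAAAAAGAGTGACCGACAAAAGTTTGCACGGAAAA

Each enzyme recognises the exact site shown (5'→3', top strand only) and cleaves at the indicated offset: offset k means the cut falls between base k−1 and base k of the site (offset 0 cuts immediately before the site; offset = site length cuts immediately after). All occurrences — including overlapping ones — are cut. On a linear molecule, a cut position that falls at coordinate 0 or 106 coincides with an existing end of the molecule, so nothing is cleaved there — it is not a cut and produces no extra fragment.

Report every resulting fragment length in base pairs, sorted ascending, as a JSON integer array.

[2,3,4,4,4,6,8,10,11,12,12,13,17]

Site scan:
  RvuIII (AAAAG, off=1): starts [17, 31, 46, 59, 73, 88] → cuts [18, 32, 47, 60, 74, 89]
  ZebI (TGACCGA, off=6): starts [0, 8, 22, 37, 66, 80] → cuts [6, 14, 28, 43, 72, 86]

Pooled cuts: [6, 14, 18, 28, 32, 43, 47, 60, 72, 74, 86, 89]

Fragments:
  [0,6): 6 bp
  [6,14): 8 bp
  [14,18): 4 bp
  [18,28): 10 bp
  [28,32): 4 bp
  [32,43): 11 bp
  [43,47): 4 bp
  [47,60): 13 bp
  [60,72): 12 bp
  [72,74): 2 bp
  [74,86): 12 bp
  [86,89): 3 bp
  [89,106): 17 bp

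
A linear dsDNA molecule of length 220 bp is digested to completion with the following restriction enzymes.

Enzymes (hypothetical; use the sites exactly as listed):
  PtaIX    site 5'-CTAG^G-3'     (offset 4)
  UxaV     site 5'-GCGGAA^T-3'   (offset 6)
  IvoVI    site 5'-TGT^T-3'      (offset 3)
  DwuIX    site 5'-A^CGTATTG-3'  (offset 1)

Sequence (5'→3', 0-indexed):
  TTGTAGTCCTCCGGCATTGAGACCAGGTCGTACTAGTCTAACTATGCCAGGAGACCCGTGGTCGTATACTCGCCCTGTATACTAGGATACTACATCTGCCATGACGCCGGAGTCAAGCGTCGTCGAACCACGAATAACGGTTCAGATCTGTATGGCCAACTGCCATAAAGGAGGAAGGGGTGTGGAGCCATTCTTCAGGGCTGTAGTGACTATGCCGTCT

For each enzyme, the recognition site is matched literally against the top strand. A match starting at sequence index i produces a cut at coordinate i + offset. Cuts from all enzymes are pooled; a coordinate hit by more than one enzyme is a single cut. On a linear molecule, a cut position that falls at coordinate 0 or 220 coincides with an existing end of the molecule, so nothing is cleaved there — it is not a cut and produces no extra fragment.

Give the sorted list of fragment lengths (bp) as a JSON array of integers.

[85,135]

Scan for sites:
  PtaIX (CTAGG, off=4): starts [81] → cuts [85]
  UxaV (GCGGAAT, off=6): no sites
  IvoVI (TGTT, off=3): no sites
  DwuIX (ACGTATTG, off=1): no sites

All cut coordinates (distinct, sorted): [85]

Fragment lengths:
  [0,85): 85 bp
  [85,220): 135 bp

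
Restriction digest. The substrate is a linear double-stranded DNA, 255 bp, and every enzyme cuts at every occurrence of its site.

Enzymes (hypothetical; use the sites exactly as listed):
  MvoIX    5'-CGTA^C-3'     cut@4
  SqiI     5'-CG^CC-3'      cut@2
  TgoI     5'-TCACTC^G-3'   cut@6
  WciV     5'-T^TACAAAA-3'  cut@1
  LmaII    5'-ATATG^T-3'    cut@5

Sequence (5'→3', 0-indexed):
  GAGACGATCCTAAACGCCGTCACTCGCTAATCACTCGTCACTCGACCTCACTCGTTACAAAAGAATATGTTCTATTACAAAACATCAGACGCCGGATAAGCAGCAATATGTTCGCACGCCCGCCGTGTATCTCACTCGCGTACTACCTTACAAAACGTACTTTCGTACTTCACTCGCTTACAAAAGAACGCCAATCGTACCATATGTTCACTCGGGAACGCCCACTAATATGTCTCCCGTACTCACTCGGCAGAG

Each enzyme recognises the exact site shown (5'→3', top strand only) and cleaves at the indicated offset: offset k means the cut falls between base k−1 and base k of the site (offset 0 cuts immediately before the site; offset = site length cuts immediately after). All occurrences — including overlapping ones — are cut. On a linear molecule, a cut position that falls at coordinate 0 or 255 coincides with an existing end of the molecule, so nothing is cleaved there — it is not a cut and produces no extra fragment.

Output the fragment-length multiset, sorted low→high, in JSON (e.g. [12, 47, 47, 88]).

[2,3,4,5,6,6,7,7,7,7,7,7,8,8,8,9,9,9,10,11,11,12,12,14,15,16,16,19]

Per-enzyme occurrences:
  MvoIX CGTAC/4: at [138, 155, 163, 195, 237] ⇒ [142, 159, 167, 199, 241]
  SqiI CGCC/2: at [14, 89, 116, 120, 188, 218] ⇒ [16, 91, 118, 122, 190, 220]
  TgoI TCACTCG/6: at [19, 30, 37, 47, 131, 169, 207, 242] ⇒ [25, 36, 43, 53, 137, 175, 213, 248]
  WciV TTACAAAA/1: at [54, 74, 147, 177] ⇒ [55, 75, 148, 178]
  LmaII ATATGT/5: at [64, 105, 201, 227] ⇒ [69, 110, 206, 232]

Pooled cuts: [16, 25, 36, 43, 53, 55, 69, 75, 91, 110, 118, 122, 137, 142, 148, 159, 167, 175, 178, 190, 199, 206, 213, 220, 232, 241, 248]

Fragment lengths:
  [0,16): 16 bp
  [16,25): 9 bp
  [25,36): 11 bp
  [36,43): 7 bp
  [43,53): 10 bp
  [53,55): 2 bp
  [55,69): 14 bp
  [69,75): 6 bp
  [75,91): 16 bp
  [91,110): 19 bp
  [110,118): 8 bp
  [118,122): 4 bp
  [122,137): 15 bp
  [137,142): 5 bp
  [142,148): 6 bp
  [148,159): 11 bp
  [159,167): 8 bp
  [167,175): 8 bp
  [175,178): 3 bp
  [178,190): 12 bp
  [190,199): 9 bp
  [199,206): 7 bp
  [206,213): 7 bp
  [213,220): 7 bp
  [220,232): 12 bp
  [232,241): 9 bp
  [241,248): 7 bp
  [248,255): 7 bp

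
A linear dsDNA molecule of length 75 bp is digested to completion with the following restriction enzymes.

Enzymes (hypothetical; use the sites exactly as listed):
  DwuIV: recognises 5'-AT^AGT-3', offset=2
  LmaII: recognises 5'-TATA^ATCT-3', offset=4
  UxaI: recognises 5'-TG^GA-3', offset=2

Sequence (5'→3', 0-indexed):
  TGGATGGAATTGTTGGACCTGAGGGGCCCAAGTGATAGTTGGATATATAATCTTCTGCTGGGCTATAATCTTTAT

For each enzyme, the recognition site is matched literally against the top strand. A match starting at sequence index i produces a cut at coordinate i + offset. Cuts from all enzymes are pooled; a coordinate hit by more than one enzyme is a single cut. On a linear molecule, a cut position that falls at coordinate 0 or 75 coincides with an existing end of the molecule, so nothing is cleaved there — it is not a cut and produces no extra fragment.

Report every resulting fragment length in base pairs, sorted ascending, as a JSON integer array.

[2,4,5,8,8,9,18,21]

Per-enzyme occurrences:
  DwuIV ATAGT/2: at [34] ⇒ [36]
  LmaII TATAATCT/4: at [45, 63] ⇒ [49, 67]
  UxaI TGGA/2: at [0, 4, 13, 39] ⇒ [2, 6, 15, 41]

Pooled cuts: [2, 6, 15, 36, 41, 49, 67]

Fragments:
  [0,2): 2 bp
  [2,6): 4 bp
  [6,15): 9 bp
  [15,36): 21 bp
  [36,41): 5 bp
  [41,49): 8 bp
  [49,67): 18 bp
  [67,75): 8 bp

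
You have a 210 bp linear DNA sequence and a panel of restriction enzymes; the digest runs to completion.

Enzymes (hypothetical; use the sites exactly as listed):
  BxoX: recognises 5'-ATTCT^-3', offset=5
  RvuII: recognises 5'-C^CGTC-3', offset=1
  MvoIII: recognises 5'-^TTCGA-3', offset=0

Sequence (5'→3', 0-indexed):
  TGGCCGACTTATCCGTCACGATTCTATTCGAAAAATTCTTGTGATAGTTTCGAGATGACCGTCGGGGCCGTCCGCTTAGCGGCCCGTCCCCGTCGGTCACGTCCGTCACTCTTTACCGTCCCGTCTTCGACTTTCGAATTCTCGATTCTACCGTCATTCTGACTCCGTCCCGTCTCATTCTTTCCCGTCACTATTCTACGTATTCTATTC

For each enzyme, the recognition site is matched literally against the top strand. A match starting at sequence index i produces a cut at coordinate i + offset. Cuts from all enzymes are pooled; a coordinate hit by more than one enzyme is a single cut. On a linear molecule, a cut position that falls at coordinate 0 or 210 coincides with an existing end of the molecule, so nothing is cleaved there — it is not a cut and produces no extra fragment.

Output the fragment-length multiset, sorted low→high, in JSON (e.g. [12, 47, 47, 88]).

Scan for sites:
  BxoX (ATTCT, off=5): starts [20, 34, 137, 144, 155, 176, 192, 201] → cuts [25, 39, 142, 149, 160, 181, 197, 206]
  RvuII (CCGTC, off=1): starts [12, 58, 67, 83, 89, 102, 115, 120, 150, 164, 169, 184] → cuts [13, 59, 68, 84, 90, 103, 116, 121, 151, 165, 170, 185]
  MvoIII (TTCGA, off=0): starts [26, 48, 125, 132] → cuts [26, 48, 125, 132]

Pooled cuts: [13, 25, 26, 39, 48, 59, 68, 84, 90, 103, 116, 121, 125, 132, 142, 149, 151, 160, 165, 170, 181, 185, 197, 206]

Fragments:
  [0,13): 13 bp
  [13,25): 12 bp
  [25,26): 1 bp
  [26,39): 13 bp
  [39,48): 9 bp
  [48,59): 11 bp
  [59,68): 9 bp
  [68,84): 16 bp
  [84,90): 6 bp
  [90,103): 13 bp
  [103,116): 13 bp
  [116,121): 5 bp
  [121,125): 4 bp
  [125,132): 7 bp
  [132,142): 10 bp
  [142,149): 7 bp
  [149,151): 2 bp
  [151,160): 9 bp
  [160,165): 5 bp
  [165,170): 5 bp
  [170,181): 11 bp
  [181,185): 4 bp
  [185,197): 12 bp
  [197,206): 9 bp
  [206,210): 4 bp

[1,2,4,4,4,5,5,5,6,7,7,9,9,9,9,10,11,11,12,12,13,13,13,13,16]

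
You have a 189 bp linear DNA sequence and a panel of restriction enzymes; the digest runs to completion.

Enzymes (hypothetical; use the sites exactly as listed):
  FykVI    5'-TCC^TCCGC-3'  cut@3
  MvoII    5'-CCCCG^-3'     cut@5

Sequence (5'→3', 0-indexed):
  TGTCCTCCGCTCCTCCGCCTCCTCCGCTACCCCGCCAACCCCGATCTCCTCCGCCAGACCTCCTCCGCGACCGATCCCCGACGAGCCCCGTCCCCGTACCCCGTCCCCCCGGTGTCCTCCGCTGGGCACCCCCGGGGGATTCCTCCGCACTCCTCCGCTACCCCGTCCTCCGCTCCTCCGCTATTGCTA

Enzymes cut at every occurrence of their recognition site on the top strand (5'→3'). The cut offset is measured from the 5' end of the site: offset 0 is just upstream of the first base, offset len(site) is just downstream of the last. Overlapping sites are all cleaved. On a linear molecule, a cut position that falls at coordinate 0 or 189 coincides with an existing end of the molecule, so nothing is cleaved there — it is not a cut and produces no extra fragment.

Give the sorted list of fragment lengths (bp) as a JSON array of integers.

Site scan:
  FykVI (TCCTCCGC, off=3): starts [2, 10, 19, 46, 60, 114, 140, 150, 165, 173] → cuts [5, 13, 22, 49, 63, 117, 143, 153, 168, 176]
  MvoII (CCCCG, off=5): starts [29, 38, 75, 85, 91, 98, 106, 129, 160] → cuts [34, 43, 80, 90, 96, 103, 111, 134, 165]

Pooled cuts: [5, 13, 22, 34, 43, 49, 63, 80, 90, 96, 103, 111, 117, 134, 143, 153, 165, 168, 176]

Fragments:
  [0,5): 5 bp
  [5,13): 8 bp
  [13,22): 9 bp
  [22,34): 12 bp
  [34,43): 9 bp
  [43,49): 6 bp
  [49,63): 14 bp
  [63,80): 17 bp
  [80,90): 10 bp
  [90,96): 6 bp
  [96,103): 7 bp
  [103,111): 8 bp
  [111,117): 6 bp
  [117,134): 17 bp
  [134,143): 9 bp
  [143,153): 10 bp
  [153,165): 12 bp
  [165,168): 3 bp
  [168,176): 8 bp
  [176,189): 13 bp

[3,5,6,6,6,7,8,8,8,9,9,9,10,10,12,12,13,14,17,17]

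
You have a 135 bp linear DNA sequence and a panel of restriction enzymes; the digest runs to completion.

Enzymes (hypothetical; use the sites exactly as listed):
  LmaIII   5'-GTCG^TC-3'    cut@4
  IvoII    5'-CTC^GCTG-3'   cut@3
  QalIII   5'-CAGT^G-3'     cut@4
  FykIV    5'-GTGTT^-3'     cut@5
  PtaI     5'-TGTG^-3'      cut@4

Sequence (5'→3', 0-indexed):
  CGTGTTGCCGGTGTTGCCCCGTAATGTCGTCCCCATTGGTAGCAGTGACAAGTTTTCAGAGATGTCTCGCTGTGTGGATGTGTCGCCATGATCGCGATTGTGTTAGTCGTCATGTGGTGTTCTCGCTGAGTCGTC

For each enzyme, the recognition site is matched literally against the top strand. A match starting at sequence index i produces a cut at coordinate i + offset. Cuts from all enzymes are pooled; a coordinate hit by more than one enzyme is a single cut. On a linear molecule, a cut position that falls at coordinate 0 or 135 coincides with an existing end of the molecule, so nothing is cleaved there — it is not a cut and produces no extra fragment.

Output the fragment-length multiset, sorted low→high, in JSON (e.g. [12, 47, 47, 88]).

Per-enzyme occurrences:
  LmaIII GTCGTC/4: at [25, 105, 129] ⇒ [29, 109, 133]
  IvoII CTCGCTG/3: at [65, 121] ⇒ [68, 124]
  QalIII CAGTG/4: at [42] ⇒ [46]
  FykIV GTGTT/5: at [1, 10, 99, 116] ⇒ [6, 15, 104, 121]
  PtaI TGTG/4: at [70, 72, 78, 98, 112] ⇒ [74, 76, 82, 102, 116]

All cut coordinates (distinct, sorted): [6, 15, 29, 46, 68, 74, 76, 82, 102, 104, 109, 116, 121, 124, 133]

Fragments:
  [0,6): 6 bp
  [6,15): 9 bp
  [15,29): 14 bp
  [29,46): 17 bp
  [46,68): 22 bp
  [68,74): 6 bp
  [74,76): 2 bp
  [76,82): 6 bp
  [82,102): 20 bp
  [102,104): 2 bp
  [104,109): 5 bp
  [109,116): 7 bp
  [116,121): 5 bp
  [121,124): 3 bp
  [124,133): 9 bp
  [133,135): 2 bp

[2,2,2,3,5,5,6,6,6,7,9,9,14,17,20,22]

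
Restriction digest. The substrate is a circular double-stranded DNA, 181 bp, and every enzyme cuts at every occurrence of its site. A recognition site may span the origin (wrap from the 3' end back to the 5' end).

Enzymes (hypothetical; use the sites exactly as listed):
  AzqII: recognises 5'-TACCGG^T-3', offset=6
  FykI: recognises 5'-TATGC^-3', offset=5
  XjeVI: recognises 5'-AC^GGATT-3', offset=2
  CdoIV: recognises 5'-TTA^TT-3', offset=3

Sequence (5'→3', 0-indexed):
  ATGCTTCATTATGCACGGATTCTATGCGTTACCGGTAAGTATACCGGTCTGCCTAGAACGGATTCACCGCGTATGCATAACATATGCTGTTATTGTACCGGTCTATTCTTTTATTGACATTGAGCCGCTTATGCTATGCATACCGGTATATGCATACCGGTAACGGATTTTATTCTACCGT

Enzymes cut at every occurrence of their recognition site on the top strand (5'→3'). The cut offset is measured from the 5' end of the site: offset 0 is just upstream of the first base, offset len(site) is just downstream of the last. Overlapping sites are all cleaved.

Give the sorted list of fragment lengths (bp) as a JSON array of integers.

[2,4,5,5,7,7,7,8,8,9,10,11,11,12,12,12,13,17,21]

Per-enzyme occurrences:
  AzqII (TACCGGT, off=6): starts [29, 41, 95, 140, 154] → cuts [35, 47, 101, 146, 160]
  FykI (TATGC, off=5): starts [9, 22, 71, 82, 129, 134, 148, 180] → cuts [4, 14, 27, 76, 87, 134, 139, 153]
  XjeVI (ACGGATT, off=2): starts [14, 57, 162] → cuts [16, 59, 164]
  CdoIV (TTATT, off=3): starts [89, 110, 169] → cuts [92, 113, 172]

All cut coordinates (distinct, sorted): [4, 14, 16, 27, 35, 47, 59, 76, 87, 92, 101, 113, 134, 139, 146, 153, 160, 164, 172]

Fragment lengths:
  4→14: 10 bp
  14→16: 2 bp
  16→27: 11 bp
  27→35: 8 bp
  35→47: 12 bp
  47→59: 12 bp
  59→76: 17 bp
  76→87: 11 bp
  87→92: 5 bp
  92→101: 9 bp
  101→113: 12 bp
  113→134: 21 bp
  134→139: 5 bp
  139→146: 7 bp
  146→153: 7 bp
  153→160: 7 bp
  160→164: 4 bp
  164→172: 8 bp
  172→4 (wrap): 181-172+4 = 13 bp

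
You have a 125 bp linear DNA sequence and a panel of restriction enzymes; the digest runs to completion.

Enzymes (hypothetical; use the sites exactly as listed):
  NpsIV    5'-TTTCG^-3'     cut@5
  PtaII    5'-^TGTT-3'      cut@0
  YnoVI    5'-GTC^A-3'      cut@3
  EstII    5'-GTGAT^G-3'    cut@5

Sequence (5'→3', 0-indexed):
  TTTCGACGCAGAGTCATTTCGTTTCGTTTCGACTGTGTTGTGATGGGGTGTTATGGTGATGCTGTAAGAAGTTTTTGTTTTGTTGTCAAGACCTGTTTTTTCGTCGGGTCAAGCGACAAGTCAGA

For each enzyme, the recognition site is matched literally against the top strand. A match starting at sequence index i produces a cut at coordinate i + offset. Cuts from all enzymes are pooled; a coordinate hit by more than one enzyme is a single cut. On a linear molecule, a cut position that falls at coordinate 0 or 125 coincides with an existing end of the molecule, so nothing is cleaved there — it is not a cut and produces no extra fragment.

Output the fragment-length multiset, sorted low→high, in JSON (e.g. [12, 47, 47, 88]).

[3,4,4,5,5,5,5,6,6,7,7,9,10,10,12,12,15]

Per-enzyme occurrences:
  NpsIV TTTCG/5: at [0, 16, 21, 26, 98] ⇒ [5, 21, 26, 31, 103]
  PtaII TGTT/0: at [35, 48, 75, 80, 93] ⇒ [35, 48, 75, 80, 93]
  YnoVI GTCA/3: at [12, 84, 107, 119] ⇒ [15, 87, 110, 122]
  EstII GTGATG/5: at [39, 55] ⇒ [44, 60]

All cut coordinates (distinct, sorted): [5, 15, 21, 26, 31, 35, 44, 48, 60, 75, 80, 87, 93, 103, 110, 122]

Fragment lengths:
  [0,5): 5 bp
  [5,15): 10 bp
  [15,21): 6 bp
  [21,26): 5 bp
  [26,31): 5 bp
  [31,35): 4 bp
  [35,44): 9 bp
  [44,48): 4 bp
  [48,60): 12 bp
  [60,75): 15 bp
  [75,80): 5 bp
  [80,87): 7 bp
  [87,93): 6 bp
  [93,103): 10 bp
  [103,110): 7 bp
  [110,122): 12 bp
  [122,125): 3 bp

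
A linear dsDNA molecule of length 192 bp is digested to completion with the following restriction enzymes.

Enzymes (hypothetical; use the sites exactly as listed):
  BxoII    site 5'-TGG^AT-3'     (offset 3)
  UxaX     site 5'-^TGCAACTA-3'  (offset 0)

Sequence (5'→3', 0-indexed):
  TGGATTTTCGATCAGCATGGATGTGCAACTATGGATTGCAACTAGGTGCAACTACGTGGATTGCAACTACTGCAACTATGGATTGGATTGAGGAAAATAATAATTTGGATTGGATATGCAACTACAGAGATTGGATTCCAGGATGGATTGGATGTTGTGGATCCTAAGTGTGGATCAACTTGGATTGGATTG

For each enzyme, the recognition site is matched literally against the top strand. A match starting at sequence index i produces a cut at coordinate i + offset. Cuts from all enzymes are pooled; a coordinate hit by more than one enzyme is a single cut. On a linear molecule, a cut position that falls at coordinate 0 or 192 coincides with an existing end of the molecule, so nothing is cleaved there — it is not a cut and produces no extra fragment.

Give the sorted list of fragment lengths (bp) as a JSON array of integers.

Per-enzyme occurrences:
  BxoII TGGAT/3: at [0, 17, 31, 56, 78, 83, 105, 110, 131, 143, 148, 157, 170, 180, 185] ⇒ [3, 20, 34, 59, 81, 86, 108, 113, 134, 146, 151, 160, 173, 183, 188]
  UxaX TGCAACTA/0: at [23, 36, 46, 61, 70, 116] ⇒ [23, 36, 46, 61, 70, 116]

Pooled cuts: [3, 20, 23, 34, 36, 46, 59, 61, 70, 81, 86, 108, 113, 116, 134, 146, 151, 160, 173, 183, 188]

Fragments:
  [0,3): 3 bp
  [3,20): 17 bp
  [20,23): 3 bp
  [23,34): 11 bp
  [34,36): 2 bp
  [36,46): 10 bp
  [46,59): 13 bp
  [59,61): 2 bp
  [61,70): 9 bp
  [70,81): 11 bp
  [81,86): 5 bp
  [86,108): 22 bp
  [108,113): 5 bp
  [113,116): 3 bp
  [116,134): 18 bp
  [134,146): 12 bp
  [146,151): 5 bp
  [151,160): 9 bp
  [160,173): 13 bp
  [173,183): 10 bp
  [183,188): 5 bp
  [188,192): 4 bp

[2,2,3,3,3,4,5,5,5,5,9,9,10,10,11,11,12,13,13,17,18,22]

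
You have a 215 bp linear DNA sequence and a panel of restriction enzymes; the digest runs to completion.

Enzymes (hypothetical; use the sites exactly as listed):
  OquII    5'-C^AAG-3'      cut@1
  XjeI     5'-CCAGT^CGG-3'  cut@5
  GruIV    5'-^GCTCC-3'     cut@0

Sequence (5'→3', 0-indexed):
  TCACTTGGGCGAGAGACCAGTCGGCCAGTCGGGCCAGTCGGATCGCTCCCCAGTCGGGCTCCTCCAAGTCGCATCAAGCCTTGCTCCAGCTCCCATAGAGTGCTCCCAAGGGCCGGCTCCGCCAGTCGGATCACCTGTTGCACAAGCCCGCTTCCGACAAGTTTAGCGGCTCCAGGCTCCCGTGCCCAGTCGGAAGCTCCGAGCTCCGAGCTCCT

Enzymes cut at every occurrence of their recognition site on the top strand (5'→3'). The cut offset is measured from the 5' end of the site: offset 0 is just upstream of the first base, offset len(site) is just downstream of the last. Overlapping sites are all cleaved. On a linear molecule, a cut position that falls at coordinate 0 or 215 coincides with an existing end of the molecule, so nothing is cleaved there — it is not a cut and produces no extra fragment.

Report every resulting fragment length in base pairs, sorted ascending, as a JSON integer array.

[3,5,6,6,6,6,7,7,7,7,8,8,8,9,10,10,10,11,13,15,15,17,21]

Site scan:
  OquII (CAAG, off=1): starts [64, 74, 106, 142, 157] → cuts [65, 75, 107, 143, 158]
  XjeI (CCAGTCGG, off=5): starts [16, 24, 33, 49, 121, 185] → cuts [21, 29, 38, 54, 126, 190]
  GruIV (GCTCC, off=0): starts [44, 57, 82, 88, 101, 115, 168, 175, 195, 202, 209] → cuts [44, 57, 82, 88, 101, 115, 168, 175, 195, 202, 209]

Pooled cuts: [21, 29, 38, 44, 54, 57, 65, 75, 82, 88, 101, 107, 115, 126, 143, 158, 168, 175, 190, 195, 202, 209]

Fragments:
  [0,21): 21 bp
  [21,29): 8 bp
  [29,38): 9 bp
  [38,44): 6 bp
  [44,54): 10 bp
  [54,57): 3 bp
  [57,65): 8 bp
  [65,75): 10 bp
  [75,82): 7 bp
  [82,88): 6 bp
  [88,101): 13 bp
  [101,107): 6 bp
  [107,115): 8 bp
  [115,126): 11 bp
  [126,143): 17 bp
  [143,158): 15 bp
  [158,168): 10 bp
  [168,175): 7 bp
  [175,190): 15 bp
  [190,195): 5 bp
  [195,202): 7 bp
  [202,209): 7 bp
  [209,215): 6 bp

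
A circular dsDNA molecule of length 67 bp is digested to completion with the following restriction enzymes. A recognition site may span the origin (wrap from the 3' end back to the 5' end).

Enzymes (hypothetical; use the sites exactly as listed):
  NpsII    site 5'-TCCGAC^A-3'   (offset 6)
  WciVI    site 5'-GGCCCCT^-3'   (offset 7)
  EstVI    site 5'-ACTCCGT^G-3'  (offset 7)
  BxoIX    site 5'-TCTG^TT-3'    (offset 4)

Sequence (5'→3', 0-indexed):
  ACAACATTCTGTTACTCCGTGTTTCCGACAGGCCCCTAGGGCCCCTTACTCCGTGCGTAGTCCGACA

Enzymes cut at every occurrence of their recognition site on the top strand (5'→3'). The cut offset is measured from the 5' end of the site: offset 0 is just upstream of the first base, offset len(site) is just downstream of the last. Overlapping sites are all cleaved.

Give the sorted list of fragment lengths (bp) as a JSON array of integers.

Scan for sites:
  NpsII TCCGACA/6: at [23, 60] ⇒ [29, 66]
  WciVI GGCCCCT/7: at [30, 39] ⇒ [37, 46]
  EstVI ACTCCGTG/7: at [13, 47] ⇒ [20, 54]
  BxoIX TCTGTT/4: at [7] ⇒ [11]

All cut coordinates (distinct, sorted): [11, 20, 29, 37, 46, 54, 66]

Fragment lengths:
  11→20: 9 bp
  20→29: 9 bp
  29→37: 8 bp
  37→46: 9 bp
  46→54: 8 bp
  54→66: 12 bp
  66→11 (wrap): 67-66+11 = 12 bp

[8,8,9,9,9,12,12]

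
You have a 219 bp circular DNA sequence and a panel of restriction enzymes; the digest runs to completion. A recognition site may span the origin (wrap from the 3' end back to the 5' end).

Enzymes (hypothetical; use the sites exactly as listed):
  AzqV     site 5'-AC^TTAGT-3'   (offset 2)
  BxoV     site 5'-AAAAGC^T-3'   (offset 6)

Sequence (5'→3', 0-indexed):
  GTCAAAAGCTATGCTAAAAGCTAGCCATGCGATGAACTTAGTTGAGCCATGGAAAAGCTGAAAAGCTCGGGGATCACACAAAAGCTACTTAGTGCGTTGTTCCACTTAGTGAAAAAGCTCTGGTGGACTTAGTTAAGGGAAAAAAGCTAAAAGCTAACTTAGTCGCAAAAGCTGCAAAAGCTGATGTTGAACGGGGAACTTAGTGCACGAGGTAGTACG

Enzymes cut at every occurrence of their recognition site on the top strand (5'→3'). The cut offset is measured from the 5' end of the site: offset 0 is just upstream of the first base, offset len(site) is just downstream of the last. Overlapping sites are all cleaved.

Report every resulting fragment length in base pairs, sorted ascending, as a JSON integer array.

[3,4,7,8,9,10,12,13,14,16,17,18,19,19,21,29]

Per-enzyme occurrences:
  AzqV ACTTAGT/2: at [35, 86, 103, 126, 156, 197] ⇒ [37, 88, 105, 128, 158, 199]
  BxoV AAAAGCT/6: at [3, 15, 52, 60, 79, 112, 141, 148, 166, 175] ⇒ [9, 21, 58, 66, 85, 118, 147, 154, 172, 181]

Pooled cuts: [9, 21, 37, 58, 66, 85, 88, 105, 118, 128, 147, 154, 158, 172, 181, 199]

Fragment lengths:
  9→21: 12 bp
  21→37: 16 bp
  37→58: 21 bp
  58→66: 8 bp
  66→85: 19 bp
  85→88: 3 bp
  88→105: 17 bp
  105→118: 13 bp
  118→128: 10 bp
  128→147: 19 bp
  147→154: 7 bp
  154→158: 4 bp
  158→172: 14 bp
  172→181: 9 bp
  181→199: 18 bp
  199→9 (wrap): 219-199+9 = 29 bp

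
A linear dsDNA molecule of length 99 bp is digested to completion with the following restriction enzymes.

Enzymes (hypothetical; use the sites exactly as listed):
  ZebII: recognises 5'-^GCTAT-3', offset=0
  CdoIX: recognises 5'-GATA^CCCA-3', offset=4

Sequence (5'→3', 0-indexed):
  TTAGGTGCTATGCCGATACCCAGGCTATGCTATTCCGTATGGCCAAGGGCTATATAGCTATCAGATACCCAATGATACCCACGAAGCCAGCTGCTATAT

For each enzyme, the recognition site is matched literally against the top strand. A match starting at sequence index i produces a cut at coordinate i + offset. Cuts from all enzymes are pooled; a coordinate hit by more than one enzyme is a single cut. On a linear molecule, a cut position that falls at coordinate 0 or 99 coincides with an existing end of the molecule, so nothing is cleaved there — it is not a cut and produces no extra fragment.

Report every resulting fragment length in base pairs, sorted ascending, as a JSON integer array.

[5,5,6,7,8,10,11,12,15,20]

Scan for sites:
  ZebII (GCTAT, off=0): starts [6, 23, 28, 48, 56, 92] → cuts [6, 23, 28, 48, 56, 92]
  CdoIX (GATACCCA, off=4): starts [14, 63, 73] → cuts [18, 67, 77]

All cut coordinates (distinct, sorted): [6, 18, 23, 28, 48, 56, 67, 77, 92]

Fragments:
  [0,6): 6 bp
  [6,18): 12 bp
  [18,23): 5 bp
  [23,28): 5 bp
  [28,48): 20 bp
  [48,56): 8 bp
  [56,67): 11 bp
  [67,77): 10 bp
  [77,92): 15 bp
  [92,99): 7 bp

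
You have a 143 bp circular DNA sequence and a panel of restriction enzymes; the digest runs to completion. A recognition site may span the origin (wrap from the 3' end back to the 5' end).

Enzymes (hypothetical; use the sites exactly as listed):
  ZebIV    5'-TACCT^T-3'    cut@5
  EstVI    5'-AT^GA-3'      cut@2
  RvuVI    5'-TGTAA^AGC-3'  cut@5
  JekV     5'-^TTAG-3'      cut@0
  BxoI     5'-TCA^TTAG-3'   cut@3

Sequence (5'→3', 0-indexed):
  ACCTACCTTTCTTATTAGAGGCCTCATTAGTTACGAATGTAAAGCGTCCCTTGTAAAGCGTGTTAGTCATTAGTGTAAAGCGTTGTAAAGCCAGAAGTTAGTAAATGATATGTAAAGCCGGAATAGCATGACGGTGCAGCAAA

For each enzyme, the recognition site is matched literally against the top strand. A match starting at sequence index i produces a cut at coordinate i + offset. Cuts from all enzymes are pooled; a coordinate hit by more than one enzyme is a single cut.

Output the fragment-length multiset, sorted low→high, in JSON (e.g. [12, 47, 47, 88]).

Per-enzyme occurrences:
  ZebIV (TACCTT, off=5): starts [3] → cuts [8]
  EstVI (ATGA, off=2): starts [104, 127] → cuts [106, 129]
  RvuVI (TGTAAAGC, off=5): starts [37, 51, 73, 83, 110] → cuts [42, 56, 78, 88, 115]
  JekV (TTAG, off=0): starts [14, 26, 62, 69, 97] → cuts [14, 26, 62, 69, 97]
  BxoI (TCATTAG, off=3): starts [23, 66] → cuts [26, 69]

Pooled cuts: [8, 14, 26, 42, 56, 62, 69, 78, 88, 97, 106, 115, 129]

Fragments:
  8→14: 6 bp
  14→26: 12 bp
  26→42: 16 bp
  42→56: 14 bp
  56→62: 6 bp
  62→69: 7 bp
  69→78: 9 bp
  78→88: 10 bp
  88→97: 9 bp
  97→106: 9 bp
  106→115: 9 bp
  115→129: 14 bp
  129→8 (wrap): 143-129+8 = 22 bp

[6,6,7,9,9,9,9,10,12,14,14,16,22]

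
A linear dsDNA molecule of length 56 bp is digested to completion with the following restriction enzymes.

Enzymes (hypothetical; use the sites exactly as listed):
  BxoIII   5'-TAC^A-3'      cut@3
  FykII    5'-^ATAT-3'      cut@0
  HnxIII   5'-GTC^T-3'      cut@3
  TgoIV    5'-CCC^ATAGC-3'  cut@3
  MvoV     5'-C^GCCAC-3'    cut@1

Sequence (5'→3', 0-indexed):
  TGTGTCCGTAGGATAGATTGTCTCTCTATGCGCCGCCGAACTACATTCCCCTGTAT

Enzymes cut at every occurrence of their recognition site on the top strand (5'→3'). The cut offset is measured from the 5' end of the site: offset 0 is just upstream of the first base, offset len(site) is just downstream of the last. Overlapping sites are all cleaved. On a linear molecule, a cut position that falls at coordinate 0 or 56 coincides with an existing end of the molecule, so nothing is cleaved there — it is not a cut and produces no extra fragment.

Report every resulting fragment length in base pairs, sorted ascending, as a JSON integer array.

Site scan:
  BxoIII TACA/3: at [41] ⇒ [44]
  FykII (ATAT, off=0): no sites
  HnxIII GTCT/3: at [19] ⇒ [22]
  TgoIV (CCCATAGC, off=3): no sites
  MvoV (CGCCAC, off=1): no sites

All cut coordinates (distinct, sorted): [22, 44]

Fragments:
  [0,22): 22 bp
  [22,44): 22 bp
  [44,56): 12 bp

[12,22,22]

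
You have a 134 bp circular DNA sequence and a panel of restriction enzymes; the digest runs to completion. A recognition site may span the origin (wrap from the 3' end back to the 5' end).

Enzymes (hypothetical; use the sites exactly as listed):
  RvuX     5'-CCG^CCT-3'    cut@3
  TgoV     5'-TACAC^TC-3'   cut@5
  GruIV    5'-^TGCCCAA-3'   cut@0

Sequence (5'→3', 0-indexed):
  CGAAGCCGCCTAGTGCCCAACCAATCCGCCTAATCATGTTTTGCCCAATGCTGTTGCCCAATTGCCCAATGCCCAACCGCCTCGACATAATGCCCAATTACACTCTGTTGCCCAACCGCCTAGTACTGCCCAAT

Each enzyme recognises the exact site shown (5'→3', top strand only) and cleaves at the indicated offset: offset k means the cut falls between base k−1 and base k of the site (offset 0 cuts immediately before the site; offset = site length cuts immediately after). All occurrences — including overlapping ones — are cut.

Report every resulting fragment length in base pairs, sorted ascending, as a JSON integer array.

[5,5,7,8,8,10,10,11,13,13,13,15,16]

Per-enzyme occurrences:
  RvuX CCGCCT/3: at [5, 25, 76, 115] ⇒ [8, 28, 79, 118]
  TgoV TACACTC/5: at [98] ⇒ [103]
  GruIV TGCCCAA/0: at [13, 41, 54, 62, 69, 90, 108, 126] ⇒ [13, 41, 54, 62, 69, 90, 108, 126]

Pooled cuts: [8, 13, 28, 41, 54, 62, 69, 79, 90, 103, 108, 118, 126]

Fragment lengths:
  8→13: 5 bp
  13→28: 15 bp
  28→41: 13 bp
  41→54: 13 bp
  54→62: 8 bp
  62→69: 7 bp
  69→79: 10 bp
  79→90: 11 bp
  90→103: 13 bp
  103→108: 5 bp
  108→118: 10 bp
  118→126: 8 bp
  126→8 (wrap): 134-126+8 = 16 bp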